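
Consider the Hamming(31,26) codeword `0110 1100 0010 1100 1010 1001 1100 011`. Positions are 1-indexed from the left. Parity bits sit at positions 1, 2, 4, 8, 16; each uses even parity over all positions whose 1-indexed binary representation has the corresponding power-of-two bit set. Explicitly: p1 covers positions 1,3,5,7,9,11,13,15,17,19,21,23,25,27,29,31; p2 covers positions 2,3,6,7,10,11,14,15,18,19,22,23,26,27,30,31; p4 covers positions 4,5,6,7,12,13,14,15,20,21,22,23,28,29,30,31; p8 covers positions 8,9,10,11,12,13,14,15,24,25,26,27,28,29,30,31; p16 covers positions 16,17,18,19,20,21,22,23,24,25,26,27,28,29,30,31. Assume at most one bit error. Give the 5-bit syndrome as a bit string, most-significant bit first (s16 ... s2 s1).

s1: b1⊕b3⊕b5⊕b7⊕b9⊕b11⊕b13⊕b15⊕b17⊕b19⊕b21⊕b23⊕b25⊕b27⊕b29⊕b31 = 0⊕1⊕1⊕0⊕0⊕1⊕1⊕0⊕1⊕1⊕1⊕0⊕1⊕0⊕0⊕1 = 1
s2: b2⊕b3⊕b6⊕b7⊕b10⊕b11⊕b14⊕b15⊕b18⊕b19⊕b22⊕b23⊕b26⊕b27⊕b30⊕b31 = 1⊕1⊕1⊕0⊕0⊕1⊕1⊕0⊕0⊕1⊕0⊕0⊕1⊕0⊕1⊕1 = 1
s4: b4⊕b5⊕b6⊕b7⊕b12⊕b13⊕b14⊕b15⊕b20⊕b21⊕b22⊕b23⊕b28⊕b29⊕b30⊕b31 = 0⊕1⊕1⊕0⊕0⊕1⊕1⊕0⊕0⊕1⊕0⊕0⊕0⊕0⊕1⊕1 = 1
s8: b8⊕b9⊕b10⊕b11⊕b12⊕b13⊕b14⊕b15⊕b24⊕b25⊕b26⊕b27⊕b28⊕b29⊕b30⊕b31 = 0⊕0⊕0⊕1⊕0⊕1⊕1⊕0⊕1⊕1⊕1⊕0⊕0⊕0⊕1⊕1 = 0
s16: b16⊕b17⊕b18⊕b19⊕b20⊕b21⊕b22⊕b23⊕b24⊕b25⊕b26⊕b27⊕b28⊕b29⊕b30⊕b31 = 0⊕1⊕0⊕1⊕0⊕1⊕0⊕0⊕1⊕1⊕1⊕0⊕0⊕0⊕1⊕1 = 0
Syndrome (s16...s1) = 00111 → position 7.

00111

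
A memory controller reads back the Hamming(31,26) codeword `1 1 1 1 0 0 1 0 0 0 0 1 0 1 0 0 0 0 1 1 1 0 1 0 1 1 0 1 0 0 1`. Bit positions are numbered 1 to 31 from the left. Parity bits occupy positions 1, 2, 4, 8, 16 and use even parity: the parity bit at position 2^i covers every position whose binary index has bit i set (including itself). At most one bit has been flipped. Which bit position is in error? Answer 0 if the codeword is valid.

s1: b1⊕b3⊕b5⊕b7⊕b9⊕b11⊕b13⊕b15⊕b17⊕b19⊕b21⊕b23⊕b25⊕b27⊕b29⊕b31 = 1⊕1⊕0⊕1⊕0⊕0⊕0⊕0⊕0⊕1⊕1⊕1⊕1⊕0⊕0⊕1 = 0
s2: b2⊕b3⊕b6⊕b7⊕b10⊕b11⊕b14⊕b15⊕b18⊕b19⊕b22⊕b23⊕b26⊕b27⊕b30⊕b31 = 1⊕1⊕0⊕1⊕0⊕0⊕1⊕0⊕0⊕1⊕0⊕1⊕1⊕0⊕0⊕1 = 0
s4: b4⊕b5⊕b6⊕b7⊕b12⊕b13⊕b14⊕b15⊕b20⊕b21⊕b22⊕b23⊕b28⊕b29⊕b30⊕b31 = 1⊕0⊕0⊕1⊕1⊕0⊕1⊕0⊕1⊕1⊕0⊕1⊕1⊕0⊕0⊕1 = 1
s8: b8⊕b9⊕b10⊕b11⊕b12⊕b13⊕b14⊕b15⊕b24⊕b25⊕b26⊕b27⊕b28⊕b29⊕b30⊕b31 = 0⊕0⊕0⊕0⊕1⊕0⊕1⊕0⊕0⊕1⊕1⊕0⊕1⊕0⊕0⊕1 = 0
s16: b16⊕b17⊕b18⊕b19⊕b20⊕b21⊕b22⊕b23⊕b24⊕b25⊕b26⊕b27⊕b28⊕b29⊕b30⊕b31 = 0⊕0⊕0⊕1⊕1⊕1⊕0⊕1⊕0⊕1⊕1⊕0⊕1⊕0⊕0⊕1 = 0
Syndrome (s16...s1) = 00100 → position 4.

4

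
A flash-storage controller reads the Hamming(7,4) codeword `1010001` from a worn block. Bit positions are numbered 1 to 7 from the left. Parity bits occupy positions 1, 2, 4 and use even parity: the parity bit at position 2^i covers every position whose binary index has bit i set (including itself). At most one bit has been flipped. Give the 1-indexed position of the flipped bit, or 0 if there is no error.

5

s1: b1⊕b3⊕b5⊕b7 = 1⊕1⊕0⊕1 = 1
s2: b2⊕b3⊕b6⊕b7 = 0⊕1⊕0⊕1 = 0
s4: b4⊕b5⊕b6⊕b7 = 0⊕0⊕0⊕1 = 1
Syndrome (s4...s1) = 101 → position 5.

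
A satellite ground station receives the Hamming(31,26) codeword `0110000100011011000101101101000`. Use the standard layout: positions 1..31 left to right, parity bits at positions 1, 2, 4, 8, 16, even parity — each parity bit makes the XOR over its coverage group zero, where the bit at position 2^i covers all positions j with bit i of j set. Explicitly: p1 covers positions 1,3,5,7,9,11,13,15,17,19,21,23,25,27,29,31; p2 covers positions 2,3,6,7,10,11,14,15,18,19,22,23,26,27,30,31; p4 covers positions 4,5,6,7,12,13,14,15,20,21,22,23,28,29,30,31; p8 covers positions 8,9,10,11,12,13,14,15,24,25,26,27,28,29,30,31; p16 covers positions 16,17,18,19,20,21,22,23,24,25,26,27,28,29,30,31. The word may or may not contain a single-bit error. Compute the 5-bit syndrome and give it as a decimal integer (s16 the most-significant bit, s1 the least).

29

s1: b1⊕b3⊕b5⊕b7⊕b9⊕b11⊕b13⊕b15⊕b17⊕b19⊕b21⊕b23⊕b25⊕b27⊕b29⊕b31 = 0⊕1⊕0⊕0⊕0⊕0⊕1⊕1⊕0⊕0⊕0⊕1⊕1⊕0⊕0⊕0 = 1
s2: b2⊕b3⊕b6⊕b7⊕b10⊕b11⊕b14⊕b15⊕b18⊕b19⊕b22⊕b23⊕b26⊕b27⊕b30⊕b31 = 1⊕1⊕0⊕0⊕0⊕0⊕0⊕1⊕0⊕0⊕1⊕1⊕1⊕0⊕0⊕0 = 0
s4: b4⊕b5⊕b6⊕b7⊕b12⊕b13⊕b14⊕b15⊕b20⊕b21⊕b22⊕b23⊕b28⊕b29⊕b30⊕b31 = 0⊕0⊕0⊕0⊕1⊕1⊕0⊕1⊕1⊕0⊕1⊕1⊕1⊕0⊕0⊕0 = 1
s8: b8⊕b9⊕b10⊕b11⊕b12⊕b13⊕b14⊕b15⊕b24⊕b25⊕b26⊕b27⊕b28⊕b29⊕b30⊕b31 = 1⊕0⊕0⊕0⊕1⊕1⊕0⊕1⊕0⊕1⊕1⊕0⊕1⊕0⊕0⊕0 = 1
s16: b16⊕b17⊕b18⊕b19⊕b20⊕b21⊕b22⊕b23⊕b24⊕b25⊕b26⊕b27⊕b28⊕b29⊕b30⊕b31 = 1⊕0⊕0⊕0⊕1⊕0⊕1⊕1⊕0⊕1⊕1⊕0⊕1⊕0⊕0⊕0 = 1
Syndrome (s16...s1) = 11101 → position 29.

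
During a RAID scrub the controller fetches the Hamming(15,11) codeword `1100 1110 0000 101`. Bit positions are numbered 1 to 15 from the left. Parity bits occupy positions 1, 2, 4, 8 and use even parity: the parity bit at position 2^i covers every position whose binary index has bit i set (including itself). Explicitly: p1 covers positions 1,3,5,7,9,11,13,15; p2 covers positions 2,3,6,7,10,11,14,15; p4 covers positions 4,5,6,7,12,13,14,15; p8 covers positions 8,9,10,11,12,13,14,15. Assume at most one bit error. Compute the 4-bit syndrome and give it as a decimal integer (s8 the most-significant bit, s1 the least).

5

s1: b1⊕b3⊕b5⊕b7⊕b9⊕b11⊕b13⊕b15 = 1⊕0⊕1⊕1⊕0⊕0⊕1⊕1 = 1
s2: b2⊕b3⊕b6⊕b7⊕b10⊕b11⊕b14⊕b15 = 1⊕0⊕1⊕1⊕0⊕0⊕0⊕1 = 0
s4: b4⊕b5⊕b6⊕b7⊕b12⊕b13⊕b14⊕b15 = 0⊕1⊕1⊕1⊕0⊕1⊕0⊕1 = 1
s8: b8⊕b9⊕b10⊕b11⊕b12⊕b13⊕b14⊕b15 = 0⊕0⊕0⊕0⊕0⊕1⊕0⊕1 = 0
Syndrome (s8...s1) = 0101 → position 5.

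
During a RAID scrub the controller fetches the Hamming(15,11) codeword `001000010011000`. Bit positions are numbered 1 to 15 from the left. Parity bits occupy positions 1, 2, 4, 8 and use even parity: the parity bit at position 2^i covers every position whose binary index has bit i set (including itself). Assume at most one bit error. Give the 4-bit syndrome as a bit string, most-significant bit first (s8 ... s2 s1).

s1: b1⊕b3⊕b5⊕b7⊕b9⊕b11⊕b13⊕b15 = 0⊕1⊕0⊕0⊕0⊕1⊕0⊕0 = 0
s2: b2⊕b3⊕b6⊕b7⊕b10⊕b11⊕b14⊕b15 = 0⊕1⊕0⊕0⊕0⊕1⊕0⊕0 = 0
s4: b4⊕b5⊕b6⊕b7⊕b12⊕b13⊕b14⊕b15 = 0⊕0⊕0⊕0⊕1⊕0⊕0⊕0 = 1
s8: b8⊕b9⊕b10⊕b11⊕b12⊕b13⊕b14⊕b15 = 1⊕0⊕0⊕1⊕1⊕0⊕0⊕0 = 1
Syndrome (s8...s1) = 1100 → position 12.

1100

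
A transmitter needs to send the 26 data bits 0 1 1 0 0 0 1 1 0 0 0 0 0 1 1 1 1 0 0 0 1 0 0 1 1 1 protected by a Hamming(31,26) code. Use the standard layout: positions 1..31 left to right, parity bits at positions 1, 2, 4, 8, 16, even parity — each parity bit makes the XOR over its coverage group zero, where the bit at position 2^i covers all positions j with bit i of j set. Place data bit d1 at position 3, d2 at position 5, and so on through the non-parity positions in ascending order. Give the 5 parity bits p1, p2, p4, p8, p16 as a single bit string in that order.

Place data bits at non-power-of-two positions: b3=0, b5=1, b6=1, b7=0, b9=0, b10=0, b11=1, b12=1, b13=0, b14=0, b15=0, b17=0, b18=0, b19=1, b20=1, b21=1, b22=1, b23=0, b24=0, b25=0, b26=1, b27=0, b28=0, b29=1, b30=1, b31=1.
p1 = XOR of data positions {3,5,7,9,11,13,15,17,19,21,23,25,27,29,31} = 0⊕1⊕0⊕0⊕1⊕0⊕0⊕0⊕1⊕1⊕0⊕0⊕0⊕1⊕1 = 0
p2 = XOR of data positions {3,6,7,10,11,14,15,18,19,22,23,26,27,30,31} = 0⊕1⊕0⊕0⊕1⊕0⊕0⊕0⊕1⊕1⊕0⊕1⊕0⊕1⊕1 = 1
p4 = XOR of data positions {5,6,7,12,13,14,15,20,21,22,23,28,29,30,31} = 1⊕1⊕0⊕1⊕0⊕0⊕0⊕1⊕1⊕1⊕0⊕0⊕1⊕1⊕1 = 1
p8 = XOR of data positions {9,10,11,12,13,14,15,24,25,26,27,28,29,30,31} = 0⊕0⊕1⊕1⊕0⊕0⊕0⊕0⊕0⊕1⊕0⊕0⊕1⊕1⊕1 = 0
p16 = XOR of data positions {17,18,19,20,21,22,23,24,25,26,27,28,29,30,31} = 0⊕0⊕1⊕1⊕1⊕1⊕0⊕0⊕0⊕1⊕0⊕0⊕1⊕1⊕1 = 0
Parity bits p1,p2,p4,p8,p16 = 01100

01100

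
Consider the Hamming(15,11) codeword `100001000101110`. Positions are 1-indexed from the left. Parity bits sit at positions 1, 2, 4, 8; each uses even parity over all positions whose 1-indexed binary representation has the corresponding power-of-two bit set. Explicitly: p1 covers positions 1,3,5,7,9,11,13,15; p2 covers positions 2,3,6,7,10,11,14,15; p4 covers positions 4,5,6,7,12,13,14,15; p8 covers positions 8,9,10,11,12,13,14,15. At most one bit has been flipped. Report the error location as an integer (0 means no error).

s1: b1⊕b3⊕b5⊕b7⊕b9⊕b11⊕b13⊕b15 = 1⊕0⊕0⊕0⊕0⊕0⊕1⊕0 = 0
s2: b2⊕b3⊕b6⊕b7⊕b10⊕b11⊕b14⊕b15 = 0⊕0⊕1⊕0⊕1⊕0⊕1⊕0 = 1
s4: b4⊕b5⊕b6⊕b7⊕b12⊕b13⊕b14⊕b15 = 0⊕0⊕1⊕0⊕1⊕1⊕1⊕0 = 0
s8: b8⊕b9⊕b10⊕b11⊕b12⊕b13⊕b14⊕b15 = 0⊕0⊕1⊕0⊕1⊕1⊕1⊕0 = 0
Syndrome (s8...s1) = 0010 → position 2.

2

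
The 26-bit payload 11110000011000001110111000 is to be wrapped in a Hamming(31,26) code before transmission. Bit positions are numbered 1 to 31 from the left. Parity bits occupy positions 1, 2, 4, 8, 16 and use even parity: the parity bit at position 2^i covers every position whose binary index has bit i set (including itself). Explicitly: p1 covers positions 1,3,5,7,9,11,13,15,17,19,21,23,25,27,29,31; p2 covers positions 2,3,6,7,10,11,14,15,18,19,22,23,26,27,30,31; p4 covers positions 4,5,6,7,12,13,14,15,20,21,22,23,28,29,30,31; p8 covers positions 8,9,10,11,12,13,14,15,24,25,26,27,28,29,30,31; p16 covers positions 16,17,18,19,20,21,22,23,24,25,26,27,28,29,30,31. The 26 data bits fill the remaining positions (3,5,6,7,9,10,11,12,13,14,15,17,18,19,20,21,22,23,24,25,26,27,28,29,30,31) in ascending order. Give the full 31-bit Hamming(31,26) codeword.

0110111000000110000001110111000

Place data bits at non-power-of-two positions: b3=1, b5=1, b6=1, b7=1, b9=0, b10=0, b11=0, b12=0, b13=0, b14=1, b15=1, b17=0, b18=0, b19=0, b20=0, b21=0, b22=1, b23=1, b24=1, b25=0, b26=1, b27=1, b28=1, b29=0, b30=0, b31=0.
p1 = XOR of data positions {3,5,7,9,11,13,15,17,19,21,23,25,27,29,31} = 1⊕1⊕1⊕0⊕0⊕0⊕1⊕0⊕0⊕0⊕1⊕0⊕1⊕0⊕0 = 0
p2 = XOR of data positions {3,6,7,10,11,14,15,18,19,22,23,26,27,30,31} = 1⊕1⊕1⊕0⊕0⊕1⊕1⊕0⊕0⊕1⊕1⊕1⊕1⊕0⊕0 = 1
p4 = XOR of data positions {5,6,7,12,13,14,15,20,21,22,23,28,29,30,31} = 1⊕1⊕1⊕0⊕0⊕1⊕1⊕0⊕0⊕1⊕1⊕1⊕0⊕0⊕0 = 0
p8 = XOR of data positions {9,10,11,12,13,14,15,24,25,26,27,28,29,30,31} = 0⊕0⊕0⊕0⊕0⊕1⊕1⊕1⊕0⊕1⊕1⊕1⊕0⊕0⊕0 = 0
p16 = XOR of data positions {17,18,19,20,21,22,23,24,25,26,27,28,29,30,31} = 0⊕0⊕0⊕0⊕0⊕1⊕1⊕1⊕0⊕1⊕1⊕1⊕0⊕0⊕0 = 0
Codeword b1..b31 = 0110111000000110000001110111000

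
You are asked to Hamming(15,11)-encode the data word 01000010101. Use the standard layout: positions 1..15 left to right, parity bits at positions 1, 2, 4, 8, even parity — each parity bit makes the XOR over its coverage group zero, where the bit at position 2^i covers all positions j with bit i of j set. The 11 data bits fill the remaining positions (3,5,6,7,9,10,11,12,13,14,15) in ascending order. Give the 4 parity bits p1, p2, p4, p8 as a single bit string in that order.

Place data bits at non-power-of-two positions: b3=0, b5=1, b6=0, b7=0, b9=0, b10=0, b11=1, b12=0, b13=1, b14=0, b15=1.
p1 = XOR of data positions {3,5,7,9,11,13,15} = 0⊕1⊕0⊕0⊕1⊕1⊕1 = 0
p2 = XOR of data positions {3,6,7,10,11,14,15} = 0⊕0⊕0⊕0⊕1⊕0⊕1 = 0
p4 = XOR of data positions {5,6,7,12,13,14,15} = 1⊕0⊕0⊕0⊕1⊕0⊕1 = 1
p8 = XOR of data positions {9,10,11,12,13,14,15} = 0⊕0⊕1⊕0⊕1⊕0⊕1 = 1
Parity bits p1,p2,p4,p8 = 0011

0011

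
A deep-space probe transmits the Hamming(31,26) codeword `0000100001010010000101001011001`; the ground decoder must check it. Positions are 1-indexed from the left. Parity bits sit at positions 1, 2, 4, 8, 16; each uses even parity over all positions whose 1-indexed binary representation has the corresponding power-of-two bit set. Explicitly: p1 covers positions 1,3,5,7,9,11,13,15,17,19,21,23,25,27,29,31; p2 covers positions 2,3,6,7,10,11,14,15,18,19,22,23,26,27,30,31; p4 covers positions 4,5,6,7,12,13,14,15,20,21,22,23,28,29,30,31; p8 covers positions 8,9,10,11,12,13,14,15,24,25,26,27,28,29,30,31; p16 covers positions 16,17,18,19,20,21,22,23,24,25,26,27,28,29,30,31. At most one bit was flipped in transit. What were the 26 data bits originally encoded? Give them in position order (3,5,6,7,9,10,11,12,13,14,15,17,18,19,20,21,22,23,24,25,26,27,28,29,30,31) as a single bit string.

01000101000000101001011001

s1: b1⊕b3⊕b5⊕b7⊕b9⊕b11⊕b13⊕b15⊕b17⊕b19⊕b21⊕b23⊕b25⊕b27⊕b29⊕b31 = 0⊕0⊕1⊕0⊕0⊕0⊕0⊕1⊕0⊕0⊕0⊕0⊕1⊕1⊕0⊕1 = 1
s2: b2⊕b3⊕b6⊕b7⊕b10⊕b11⊕b14⊕b15⊕b18⊕b19⊕b22⊕b23⊕b26⊕b27⊕b30⊕b31 = 0⊕0⊕0⊕0⊕1⊕0⊕0⊕1⊕0⊕0⊕1⊕0⊕0⊕1⊕0⊕1 = 1
s4: b4⊕b5⊕b6⊕b7⊕b12⊕b13⊕b14⊕b15⊕b20⊕b21⊕b22⊕b23⊕b28⊕b29⊕b30⊕b31 = 0⊕1⊕0⊕0⊕1⊕0⊕0⊕1⊕1⊕0⊕1⊕0⊕1⊕0⊕0⊕1 = 1
s8: b8⊕b9⊕b10⊕b11⊕b12⊕b13⊕b14⊕b15⊕b24⊕b25⊕b26⊕b27⊕b28⊕b29⊕b30⊕b31 = 0⊕0⊕1⊕0⊕1⊕0⊕0⊕1⊕0⊕1⊕0⊕1⊕1⊕0⊕0⊕1 = 1
s16: b16⊕b17⊕b18⊕b19⊕b20⊕b21⊕b22⊕b23⊕b24⊕b25⊕b26⊕b27⊕b28⊕b29⊕b30⊕b31 = 0⊕0⊕0⊕0⊕1⊕0⊕1⊕0⊕0⊕1⊕0⊕1⊕1⊕0⊕0⊕1 = 0
Syndrome (s16...s1) = 01111 → position 15.
Flip bit 15: corrected codeword = 0000100001010000000101001011001
Data bits at positions 3,5,6,7,9,10,11,12,13,14,15,17,18,19,20,21,22,23,24,25,26,27,28,29,30,31: 01000101000000101001011001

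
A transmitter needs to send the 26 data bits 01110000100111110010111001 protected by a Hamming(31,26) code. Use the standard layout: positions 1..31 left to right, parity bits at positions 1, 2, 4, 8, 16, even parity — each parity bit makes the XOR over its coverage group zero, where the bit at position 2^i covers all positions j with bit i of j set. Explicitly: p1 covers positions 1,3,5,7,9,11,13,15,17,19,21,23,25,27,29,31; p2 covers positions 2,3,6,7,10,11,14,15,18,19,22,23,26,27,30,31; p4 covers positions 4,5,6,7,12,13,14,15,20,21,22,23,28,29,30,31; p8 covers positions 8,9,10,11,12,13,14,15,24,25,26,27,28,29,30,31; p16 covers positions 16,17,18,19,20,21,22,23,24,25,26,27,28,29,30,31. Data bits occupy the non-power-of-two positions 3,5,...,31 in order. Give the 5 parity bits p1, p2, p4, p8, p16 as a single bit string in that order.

Place data bits at non-power-of-two positions: b3=0, b5=1, b6=1, b7=1, b9=0, b10=0, b11=0, b12=0, b13=1, b14=0, b15=0, b17=1, b18=1, b19=1, b20=1, b21=1, b22=0, b23=0, b24=1, b25=0, b26=1, b27=1, b28=1, b29=0, b30=0, b31=1.
p1 = XOR of data positions {3,5,7,9,11,13,15,17,19,21,23,25,27,29,31} = 0⊕1⊕1⊕0⊕0⊕1⊕0⊕1⊕1⊕1⊕0⊕0⊕1⊕0⊕1 = 0
p2 = XOR of data positions {3,6,7,10,11,14,15,18,19,22,23,26,27,30,31} = 0⊕1⊕1⊕0⊕0⊕0⊕0⊕1⊕1⊕0⊕0⊕1⊕1⊕0⊕1 = 1
p4 = XOR of data positions {5,6,7,12,13,14,15,20,21,22,23,28,29,30,31} = 1⊕1⊕1⊕0⊕1⊕0⊕0⊕1⊕1⊕0⊕0⊕1⊕0⊕0⊕1 = 0
p8 = XOR of data positions {9,10,11,12,13,14,15,24,25,26,27,28,29,30,31} = 0⊕0⊕0⊕0⊕1⊕0⊕0⊕1⊕0⊕1⊕1⊕1⊕0⊕0⊕1 = 0
p16 = XOR of data positions {17,18,19,20,21,22,23,24,25,26,27,28,29,30,31} = 1⊕1⊕1⊕1⊕1⊕0⊕0⊕1⊕0⊕1⊕1⊕1⊕0⊕0⊕1 = 0
Parity bits p1,p2,p4,p8,p16 = 01000

01000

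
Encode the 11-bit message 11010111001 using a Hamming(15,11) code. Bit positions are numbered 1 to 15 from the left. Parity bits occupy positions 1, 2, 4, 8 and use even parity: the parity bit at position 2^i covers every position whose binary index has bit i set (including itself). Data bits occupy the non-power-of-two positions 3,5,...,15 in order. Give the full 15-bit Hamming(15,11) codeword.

Place data bits at non-power-of-two positions: b3=1, b5=1, b6=0, b7=1, b9=0, b10=1, b11=1, b12=1, b13=0, b14=0, b15=1.
p1 = XOR of data positions {3,5,7,9,11,13,15} = 1⊕1⊕1⊕0⊕1⊕0⊕1 = 1
p2 = XOR of data positions {3,6,7,10,11,14,15} = 1⊕0⊕1⊕1⊕1⊕0⊕1 = 1
p4 = XOR of data positions {5,6,7,12,13,14,15} = 1⊕0⊕1⊕1⊕0⊕0⊕1 = 0
p8 = XOR of data positions {9,10,11,12,13,14,15} = 0⊕1⊕1⊕1⊕0⊕0⊕1 = 0
Codeword b1..b15 = 111010100111001

111010100111001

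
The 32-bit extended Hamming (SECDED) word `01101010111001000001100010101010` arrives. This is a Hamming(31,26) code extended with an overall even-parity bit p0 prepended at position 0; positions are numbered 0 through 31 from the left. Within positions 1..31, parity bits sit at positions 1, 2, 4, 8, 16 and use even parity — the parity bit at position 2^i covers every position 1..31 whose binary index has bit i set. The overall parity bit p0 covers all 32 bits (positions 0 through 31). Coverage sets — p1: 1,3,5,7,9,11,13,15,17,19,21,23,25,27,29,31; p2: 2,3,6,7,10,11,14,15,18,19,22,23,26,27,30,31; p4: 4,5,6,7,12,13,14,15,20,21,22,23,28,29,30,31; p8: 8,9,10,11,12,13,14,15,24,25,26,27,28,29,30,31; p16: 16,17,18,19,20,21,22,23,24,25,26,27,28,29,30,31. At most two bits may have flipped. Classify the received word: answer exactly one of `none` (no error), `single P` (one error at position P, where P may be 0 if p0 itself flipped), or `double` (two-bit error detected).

s1: b1⊕b3⊕b5⊕b7⊕b9⊕b11⊕b13⊕b15⊕b17⊕b19⊕b21⊕b23⊕b25⊕b27⊕b29⊕b31 = 1⊕0⊕0⊕0⊕1⊕0⊕1⊕0⊕0⊕1⊕0⊕0⊕0⊕0⊕0⊕0 = 0
s2: b2⊕b3⊕b6⊕b7⊕b10⊕b11⊕b14⊕b15⊕b18⊕b19⊕b22⊕b23⊕b26⊕b27⊕b30⊕b31 = 1⊕0⊕1⊕0⊕1⊕0⊕0⊕0⊕0⊕1⊕0⊕0⊕1⊕0⊕1⊕0 = 0
s4: b4⊕b5⊕b6⊕b7⊕b12⊕b13⊕b14⊕b15⊕b20⊕b21⊕b22⊕b23⊕b28⊕b29⊕b30⊕b31 = 1⊕0⊕1⊕0⊕0⊕1⊕0⊕0⊕1⊕0⊕0⊕0⊕1⊕0⊕1⊕0 = 0
s8: b8⊕b9⊕b10⊕b11⊕b12⊕b13⊕b14⊕b15⊕b24⊕b25⊕b26⊕b27⊕b28⊕b29⊕b30⊕b31 = 1⊕1⊕1⊕0⊕0⊕1⊕0⊕0⊕1⊕0⊕1⊕0⊕1⊕0⊕1⊕0 = 0
s16: b16⊕b17⊕b18⊕b19⊕b20⊕b21⊕b22⊕b23⊕b24⊕b25⊕b26⊕b27⊕b28⊕b29⊕b30⊕b31 = 0⊕0⊕0⊕1⊕1⊕0⊕0⊕0⊕1⊕0⊕1⊕0⊕1⊕0⊕1⊕0 = 0
Syndrome (s16...s1) = 00000 → position 0 (no error).
Overall parity (XOR of all 32 bits, including p0): 0⊕1⊕1⊕0⊕1⊕0⊕1⊕0⊕1⊕1⊕1⊕0⊕0⊕1⊕0⊕0⊕0⊕0⊕0⊕1⊕1⊕0⊕0⊕0⊕1⊕0⊕1⊕0⊕1⊕0⊕1⊕0 = 0
Overall=0, syndrome position=0 → no error.

none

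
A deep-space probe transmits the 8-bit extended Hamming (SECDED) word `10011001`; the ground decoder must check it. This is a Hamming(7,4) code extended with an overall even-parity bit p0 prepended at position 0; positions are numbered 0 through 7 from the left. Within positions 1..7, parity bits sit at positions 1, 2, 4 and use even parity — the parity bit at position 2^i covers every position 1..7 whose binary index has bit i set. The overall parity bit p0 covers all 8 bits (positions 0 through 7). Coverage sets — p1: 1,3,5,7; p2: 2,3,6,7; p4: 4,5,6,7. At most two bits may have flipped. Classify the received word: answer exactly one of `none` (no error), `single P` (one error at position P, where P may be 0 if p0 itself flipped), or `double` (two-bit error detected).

s1: b1⊕b3⊕b5⊕b7 = 0⊕1⊕0⊕1 = 0
s2: b2⊕b3⊕b6⊕b7 = 0⊕1⊕0⊕1 = 0
s4: b4⊕b5⊕b6⊕b7 = 1⊕0⊕0⊕1 = 0
Syndrome (s4...s1) = 000 → position 0 (no error).
Overall parity (XOR of all 8 bits, including p0): 1⊕0⊕0⊕1⊕1⊕0⊕0⊕1 = 0
Overall=0, syndrome position=0 → no error.

none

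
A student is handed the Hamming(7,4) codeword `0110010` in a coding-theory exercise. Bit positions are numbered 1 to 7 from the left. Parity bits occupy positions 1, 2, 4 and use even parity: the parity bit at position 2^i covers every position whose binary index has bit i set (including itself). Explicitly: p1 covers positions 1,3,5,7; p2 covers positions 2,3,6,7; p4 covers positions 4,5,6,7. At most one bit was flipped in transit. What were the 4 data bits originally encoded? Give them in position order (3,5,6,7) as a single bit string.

s1: b1⊕b3⊕b5⊕b7 = 0⊕1⊕0⊕0 = 1
s2: b2⊕b3⊕b6⊕b7 = 1⊕1⊕1⊕0 = 1
s4: b4⊕b5⊕b6⊕b7 = 0⊕0⊕1⊕0 = 1
Syndrome (s4...s1) = 111 → position 7.
Flip bit 7: corrected codeword = 0110011
Data bits at positions 3,5,6,7: 1011

1011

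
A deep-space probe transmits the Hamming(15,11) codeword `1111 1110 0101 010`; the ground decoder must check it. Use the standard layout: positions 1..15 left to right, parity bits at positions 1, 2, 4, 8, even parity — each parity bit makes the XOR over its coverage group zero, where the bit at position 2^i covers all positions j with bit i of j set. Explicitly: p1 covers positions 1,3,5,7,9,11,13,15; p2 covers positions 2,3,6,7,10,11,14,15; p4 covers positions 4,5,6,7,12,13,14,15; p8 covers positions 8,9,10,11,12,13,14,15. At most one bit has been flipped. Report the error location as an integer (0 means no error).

s1: b1⊕b3⊕b5⊕b7⊕b9⊕b11⊕b13⊕b15 = 1⊕1⊕1⊕1⊕0⊕0⊕0⊕0 = 0
s2: b2⊕b3⊕b6⊕b7⊕b10⊕b11⊕b14⊕b15 = 1⊕1⊕1⊕1⊕1⊕0⊕1⊕0 = 0
s4: b4⊕b5⊕b6⊕b7⊕b12⊕b13⊕b14⊕b15 = 1⊕1⊕1⊕1⊕1⊕0⊕1⊕0 = 0
s8: b8⊕b9⊕b10⊕b11⊕b12⊕b13⊕b14⊕b15 = 0⊕0⊕1⊕0⊕1⊕0⊕1⊕0 = 1
Syndrome (s8...s1) = 1000 → position 8.

8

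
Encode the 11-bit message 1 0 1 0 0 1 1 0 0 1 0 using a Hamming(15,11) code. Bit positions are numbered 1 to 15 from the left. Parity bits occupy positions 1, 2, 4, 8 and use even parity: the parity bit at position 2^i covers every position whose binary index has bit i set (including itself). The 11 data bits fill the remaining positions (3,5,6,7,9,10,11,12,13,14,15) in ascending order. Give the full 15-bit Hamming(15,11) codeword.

011001010110010

Place data bits at non-power-of-two positions: b3=1, b5=0, b6=1, b7=0, b9=0, b10=1, b11=1, b12=0, b13=0, b14=1, b15=0.
p1 = XOR of data positions {3,5,7,9,11,13,15} = 1⊕0⊕0⊕0⊕1⊕0⊕0 = 0
p2 = XOR of data positions {3,6,7,10,11,14,15} = 1⊕1⊕0⊕1⊕1⊕1⊕0 = 1
p4 = XOR of data positions {5,6,7,12,13,14,15} = 0⊕1⊕0⊕0⊕0⊕1⊕0 = 0
p8 = XOR of data positions {9,10,11,12,13,14,15} = 0⊕1⊕1⊕0⊕0⊕1⊕0 = 1
Codeword b1..b15 = 011001010110010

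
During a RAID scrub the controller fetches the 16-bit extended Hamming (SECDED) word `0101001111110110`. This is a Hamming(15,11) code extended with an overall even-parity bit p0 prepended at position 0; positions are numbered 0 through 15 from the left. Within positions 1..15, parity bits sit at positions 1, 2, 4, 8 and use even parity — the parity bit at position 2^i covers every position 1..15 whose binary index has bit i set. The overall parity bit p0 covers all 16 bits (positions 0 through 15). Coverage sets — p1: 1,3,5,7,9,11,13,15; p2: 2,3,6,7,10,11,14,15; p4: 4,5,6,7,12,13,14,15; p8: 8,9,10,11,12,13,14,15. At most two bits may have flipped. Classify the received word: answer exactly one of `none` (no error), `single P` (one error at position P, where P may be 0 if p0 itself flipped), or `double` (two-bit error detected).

s1: b1⊕b3⊕b5⊕b7⊕b9⊕b11⊕b13⊕b15 = 1⊕1⊕0⊕1⊕1⊕1⊕1⊕0 = 0
s2: b2⊕b3⊕b6⊕b7⊕b10⊕b11⊕b14⊕b15 = 0⊕1⊕1⊕1⊕1⊕1⊕1⊕0 = 0
s4: b4⊕b5⊕b6⊕b7⊕b12⊕b13⊕b14⊕b15 = 0⊕0⊕1⊕1⊕0⊕1⊕1⊕0 = 0
s8: b8⊕b9⊕b10⊕b11⊕b12⊕b13⊕b14⊕b15 = 1⊕1⊕1⊕1⊕0⊕1⊕1⊕0 = 0
Syndrome (s8...s1) = 0000 → position 0 (no error).
Overall parity (XOR of all 16 bits, including p0): 0⊕1⊕0⊕1⊕0⊕0⊕1⊕1⊕1⊕1⊕1⊕1⊕0⊕1⊕1⊕0 = 0
Overall=0, syndrome position=0 → no error.

none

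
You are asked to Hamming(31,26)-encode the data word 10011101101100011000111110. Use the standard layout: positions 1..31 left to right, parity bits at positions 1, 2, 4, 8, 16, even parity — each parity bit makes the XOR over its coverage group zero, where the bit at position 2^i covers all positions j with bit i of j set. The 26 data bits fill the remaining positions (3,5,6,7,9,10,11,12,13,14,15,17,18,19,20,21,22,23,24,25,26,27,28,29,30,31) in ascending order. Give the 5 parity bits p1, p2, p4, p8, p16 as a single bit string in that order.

Place data bits at non-power-of-two positions: b3=1, b5=0, b6=0, b7=1, b9=1, b10=1, b11=0, b12=1, b13=1, b14=0, b15=1, b17=1, b18=0, b19=0, b20=0, b21=1, b22=1, b23=0, b24=0, b25=0, b26=1, b27=1, b28=1, b29=1, b30=1, b31=0.
p1 = XOR of data positions {3,5,7,9,11,13,15,17,19,21,23,25,27,29,31} = 1⊕0⊕1⊕1⊕0⊕1⊕1⊕1⊕0⊕1⊕0⊕0⊕1⊕1⊕0 = 1
p2 = XOR of data positions {3,6,7,10,11,14,15,18,19,22,23,26,27,30,31} = 1⊕0⊕1⊕1⊕0⊕0⊕1⊕0⊕0⊕1⊕0⊕1⊕1⊕1⊕0 = 0
p4 = XOR of data positions {5,6,7,12,13,14,15,20,21,22,23,28,29,30,31} = 0⊕0⊕1⊕1⊕1⊕0⊕1⊕0⊕1⊕1⊕0⊕1⊕1⊕1⊕0 = 1
p8 = XOR of data positions {9,10,11,12,13,14,15,24,25,26,27,28,29,30,31} = 1⊕1⊕0⊕1⊕1⊕0⊕1⊕0⊕0⊕1⊕1⊕1⊕1⊕1⊕0 = 0
p16 = XOR of data positions {17,18,19,20,21,22,23,24,25,26,27,28,29,30,31} = 1⊕0⊕0⊕0⊕1⊕1⊕0⊕0⊕0⊕1⊕1⊕1⊕1⊕1⊕0 = 0
Parity bits p1,p2,p4,p8,p16 = 10100

10100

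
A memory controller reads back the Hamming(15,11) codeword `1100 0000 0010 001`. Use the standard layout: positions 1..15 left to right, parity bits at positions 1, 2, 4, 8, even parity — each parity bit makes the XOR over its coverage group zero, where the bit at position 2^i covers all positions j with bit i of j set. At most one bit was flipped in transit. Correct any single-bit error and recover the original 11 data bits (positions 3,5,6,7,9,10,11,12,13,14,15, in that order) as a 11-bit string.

s1: b1⊕b3⊕b5⊕b7⊕b9⊕b11⊕b13⊕b15 = 1⊕0⊕0⊕0⊕0⊕1⊕0⊕1 = 1
s2: b2⊕b3⊕b6⊕b7⊕b10⊕b11⊕b14⊕b15 = 1⊕0⊕0⊕0⊕0⊕1⊕0⊕1 = 1
s4: b4⊕b5⊕b6⊕b7⊕b12⊕b13⊕b14⊕b15 = 0⊕0⊕0⊕0⊕0⊕0⊕0⊕1 = 1
s8: b8⊕b9⊕b10⊕b11⊕b12⊕b13⊕b14⊕b15 = 0⊕0⊕0⊕1⊕0⊕0⊕0⊕1 = 0
Syndrome (s8...s1) = 0111 → position 7.
Flip bit 7: corrected codeword = 110000100010001
Data bits at positions 3,5,6,7,9,10,11,12,13,14,15: 00010010001

00010010001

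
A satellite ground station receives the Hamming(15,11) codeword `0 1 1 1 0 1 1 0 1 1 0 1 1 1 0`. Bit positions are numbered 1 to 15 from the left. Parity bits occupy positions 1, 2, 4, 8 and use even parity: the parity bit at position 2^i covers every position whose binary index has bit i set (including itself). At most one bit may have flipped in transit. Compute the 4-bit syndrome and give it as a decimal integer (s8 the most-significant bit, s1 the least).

8

s1: b1⊕b3⊕b5⊕b7⊕b9⊕b11⊕b13⊕b15 = 0⊕1⊕0⊕1⊕1⊕0⊕1⊕0 = 0
s2: b2⊕b3⊕b6⊕b7⊕b10⊕b11⊕b14⊕b15 = 1⊕1⊕1⊕1⊕1⊕0⊕1⊕0 = 0
s4: b4⊕b5⊕b6⊕b7⊕b12⊕b13⊕b14⊕b15 = 1⊕0⊕1⊕1⊕1⊕1⊕1⊕0 = 0
s8: b8⊕b9⊕b10⊕b11⊕b12⊕b13⊕b14⊕b15 = 0⊕1⊕1⊕0⊕1⊕1⊕1⊕0 = 1
Syndrome (s8...s1) = 1000 → position 8.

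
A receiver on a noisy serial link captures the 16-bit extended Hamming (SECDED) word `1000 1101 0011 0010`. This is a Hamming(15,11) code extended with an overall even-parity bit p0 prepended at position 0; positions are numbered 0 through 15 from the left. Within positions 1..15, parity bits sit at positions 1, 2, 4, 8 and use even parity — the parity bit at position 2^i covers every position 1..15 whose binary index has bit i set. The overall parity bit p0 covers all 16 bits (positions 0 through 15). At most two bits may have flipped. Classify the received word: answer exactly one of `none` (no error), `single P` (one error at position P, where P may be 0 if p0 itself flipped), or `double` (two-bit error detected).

s1: b1⊕b3⊕b5⊕b7⊕b9⊕b11⊕b13⊕b15 = 0⊕0⊕1⊕1⊕0⊕1⊕0⊕0 = 1
s2: b2⊕b3⊕b6⊕b7⊕b10⊕b11⊕b14⊕b15 = 0⊕0⊕0⊕1⊕1⊕1⊕1⊕0 = 0
s4: b4⊕b5⊕b6⊕b7⊕b12⊕b13⊕b14⊕b15 = 1⊕1⊕0⊕1⊕0⊕0⊕1⊕0 = 0
s8: b8⊕b9⊕b10⊕b11⊕b12⊕b13⊕b14⊕b15 = 0⊕0⊕1⊕1⊕0⊕0⊕1⊕0 = 1
Syndrome (s8...s1) = 1001 → position 9.
Overall parity (XOR of all 16 bits, including p0): 1⊕0⊕0⊕0⊕1⊕1⊕0⊕1⊕0⊕0⊕1⊕1⊕0⊕0⊕1⊕0 = 1
Overall=1, syndrome position=9 → single-bit error at position 9.

single 9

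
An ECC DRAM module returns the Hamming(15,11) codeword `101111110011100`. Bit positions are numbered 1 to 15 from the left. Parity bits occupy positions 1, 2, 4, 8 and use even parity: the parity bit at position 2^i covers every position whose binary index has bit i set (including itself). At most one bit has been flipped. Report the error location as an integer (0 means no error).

0

s1: b1⊕b3⊕b5⊕b7⊕b9⊕b11⊕b13⊕b15 = 1⊕1⊕1⊕1⊕0⊕1⊕1⊕0 = 0
s2: b2⊕b3⊕b6⊕b7⊕b10⊕b11⊕b14⊕b15 = 0⊕1⊕1⊕1⊕0⊕1⊕0⊕0 = 0
s4: b4⊕b5⊕b6⊕b7⊕b12⊕b13⊕b14⊕b15 = 1⊕1⊕1⊕1⊕1⊕1⊕0⊕0 = 0
s8: b8⊕b9⊕b10⊕b11⊕b12⊕b13⊕b14⊕b15 = 1⊕0⊕0⊕1⊕1⊕1⊕0⊕0 = 0
Syndrome (s8...s1) = 0000 → position 0 (no error).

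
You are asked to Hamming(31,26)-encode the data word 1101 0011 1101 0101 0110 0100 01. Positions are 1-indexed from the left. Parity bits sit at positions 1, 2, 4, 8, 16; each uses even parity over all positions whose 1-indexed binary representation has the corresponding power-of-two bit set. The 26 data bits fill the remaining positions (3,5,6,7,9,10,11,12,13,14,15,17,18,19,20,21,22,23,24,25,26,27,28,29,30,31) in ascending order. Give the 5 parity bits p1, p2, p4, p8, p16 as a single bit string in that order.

10011

Place data bits at non-power-of-two positions: b3=1, b5=1, b6=0, b7=1, b9=0, b10=0, b11=1, b12=1, b13=1, b14=1, b15=0, b17=1, b18=0, b19=1, b20=0, b21=1, b22=0, b23=1, b24=1, b25=0, b26=0, b27=1, b28=0, b29=0, b30=0, b31=1.
p1 = XOR of data positions {3,5,7,9,11,13,15,17,19,21,23,25,27,29,31} = 1⊕1⊕1⊕0⊕1⊕1⊕0⊕1⊕1⊕1⊕1⊕0⊕1⊕0⊕1 = 1
p2 = XOR of data positions {3,6,7,10,11,14,15,18,19,22,23,26,27,30,31} = 1⊕0⊕1⊕0⊕1⊕1⊕0⊕0⊕1⊕0⊕1⊕0⊕1⊕0⊕1 = 0
p4 = XOR of data positions {5,6,7,12,13,14,15,20,21,22,23,28,29,30,31} = 1⊕0⊕1⊕1⊕1⊕1⊕0⊕0⊕1⊕0⊕1⊕0⊕0⊕0⊕1 = 0
p8 = XOR of data positions {9,10,11,12,13,14,15,24,25,26,27,28,29,30,31} = 0⊕0⊕1⊕1⊕1⊕1⊕0⊕1⊕0⊕0⊕1⊕0⊕0⊕0⊕1 = 1
p16 = XOR of data positions {17,18,19,20,21,22,23,24,25,26,27,28,29,30,31} = 1⊕0⊕1⊕0⊕1⊕0⊕1⊕1⊕0⊕0⊕1⊕0⊕0⊕0⊕1 = 1
Parity bits p1,p2,p4,p8,p16 = 10011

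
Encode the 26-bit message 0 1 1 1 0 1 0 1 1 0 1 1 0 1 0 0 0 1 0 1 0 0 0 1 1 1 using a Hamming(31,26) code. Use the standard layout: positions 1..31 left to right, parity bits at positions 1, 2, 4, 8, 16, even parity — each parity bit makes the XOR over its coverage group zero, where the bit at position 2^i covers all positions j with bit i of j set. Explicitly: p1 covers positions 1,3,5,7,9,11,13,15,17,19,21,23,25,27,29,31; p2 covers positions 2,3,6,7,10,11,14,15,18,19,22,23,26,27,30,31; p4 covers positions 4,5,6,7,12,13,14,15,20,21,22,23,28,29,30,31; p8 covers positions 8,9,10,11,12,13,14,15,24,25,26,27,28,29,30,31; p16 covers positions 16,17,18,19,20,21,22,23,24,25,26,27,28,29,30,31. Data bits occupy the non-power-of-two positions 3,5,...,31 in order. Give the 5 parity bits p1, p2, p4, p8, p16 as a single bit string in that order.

Place data bits at non-power-of-two positions: b3=0, b5=1, b6=1, b7=1, b9=0, b10=1, b11=0, b12=1, b13=1, b14=0, b15=1, b17=1, b18=0, b19=1, b20=0, b21=0, b22=0, b23=1, b24=0, b25=1, b26=0, b27=0, b28=0, b29=1, b30=1, b31=1.
p1 = XOR of data positions {3,5,7,9,11,13,15,17,19,21,23,25,27,29,31} = 0⊕1⊕1⊕0⊕0⊕1⊕1⊕1⊕1⊕0⊕1⊕1⊕0⊕1⊕1 = 0
p2 = XOR of data positions {3,6,7,10,11,14,15,18,19,22,23,26,27,30,31} = 0⊕1⊕1⊕1⊕0⊕0⊕1⊕0⊕1⊕0⊕1⊕0⊕0⊕1⊕1 = 0
p4 = XOR of data positions {5,6,7,12,13,14,15,20,21,22,23,28,29,30,31} = 1⊕1⊕1⊕1⊕1⊕0⊕1⊕0⊕0⊕0⊕1⊕0⊕1⊕1⊕1 = 0
p8 = XOR of data positions {9,10,11,12,13,14,15,24,25,26,27,28,29,30,31} = 0⊕1⊕0⊕1⊕1⊕0⊕1⊕0⊕1⊕0⊕0⊕0⊕1⊕1⊕1 = 0
p16 = XOR of data positions {17,18,19,20,21,22,23,24,25,26,27,28,29,30,31} = 1⊕0⊕1⊕0⊕0⊕0⊕1⊕0⊕1⊕0⊕0⊕0⊕1⊕1⊕1 = 1
Parity bits p1,p2,p4,p8,p16 = 00001

00001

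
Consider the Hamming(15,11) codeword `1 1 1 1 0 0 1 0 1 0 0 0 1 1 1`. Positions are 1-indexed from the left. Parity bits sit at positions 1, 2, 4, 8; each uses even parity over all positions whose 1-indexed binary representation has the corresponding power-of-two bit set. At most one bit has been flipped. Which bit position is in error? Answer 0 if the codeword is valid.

6

s1: b1⊕b3⊕b5⊕b7⊕b9⊕b11⊕b13⊕b15 = 1⊕1⊕0⊕1⊕1⊕0⊕1⊕1 = 0
s2: b2⊕b3⊕b6⊕b7⊕b10⊕b11⊕b14⊕b15 = 1⊕1⊕0⊕1⊕0⊕0⊕1⊕1 = 1
s4: b4⊕b5⊕b6⊕b7⊕b12⊕b13⊕b14⊕b15 = 1⊕0⊕0⊕1⊕0⊕1⊕1⊕1 = 1
s8: b8⊕b9⊕b10⊕b11⊕b12⊕b13⊕b14⊕b15 = 0⊕1⊕0⊕0⊕0⊕1⊕1⊕1 = 0
Syndrome (s8...s1) = 0110 → position 6.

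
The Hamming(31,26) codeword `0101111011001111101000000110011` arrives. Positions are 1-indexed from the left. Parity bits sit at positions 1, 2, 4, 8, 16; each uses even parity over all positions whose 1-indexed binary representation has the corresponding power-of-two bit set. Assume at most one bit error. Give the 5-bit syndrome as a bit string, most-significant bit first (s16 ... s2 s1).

11111

s1: b1⊕b3⊕b5⊕b7⊕b9⊕b11⊕b13⊕b15⊕b17⊕b19⊕b21⊕b23⊕b25⊕b27⊕b29⊕b31 = 0⊕0⊕1⊕1⊕1⊕0⊕1⊕1⊕1⊕1⊕0⊕0⊕0⊕1⊕0⊕1 = 1
s2: b2⊕b3⊕b6⊕b7⊕b10⊕b11⊕b14⊕b15⊕b18⊕b19⊕b22⊕b23⊕b26⊕b27⊕b30⊕b31 = 1⊕0⊕1⊕1⊕1⊕0⊕1⊕1⊕0⊕1⊕0⊕0⊕1⊕1⊕1⊕1 = 1
s4: b4⊕b5⊕b6⊕b7⊕b12⊕b13⊕b14⊕b15⊕b20⊕b21⊕b22⊕b23⊕b28⊕b29⊕b30⊕b31 = 1⊕1⊕1⊕1⊕0⊕1⊕1⊕1⊕0⊕0⊕0⊕0⊕0⊕0⊕1⊕1 = 1
s8: b8⊕b9⊕b10⊕b11⊕b12⊕b13⊕b14⊕b15⊕b24⊕b25⊕b26⊕b27⊕b28⊕b29⊕b30⊕b31 = 0⊕1⊕1⊕0⊕0⊕1⊕1⊕1⊕0⊕0⊕1⊕1⊕0⊕0⊕1⊕1 = 1
s16: b16⊕b17⊕b18⊕b19⊕b20⊕b21⊕b22⊕b23⊕b24⊕b25⊕b26⊕b27⊕b28⊕b29⊕b30⊕b31 = 1⊕1⊕0⊕1⊕0⊕0⊕0⊕0⊕0⊕0⊕1⊕1⊕0⊕0⊕1⊕1 = 1
Syndrome (s16...s1) = 11111 → position 31.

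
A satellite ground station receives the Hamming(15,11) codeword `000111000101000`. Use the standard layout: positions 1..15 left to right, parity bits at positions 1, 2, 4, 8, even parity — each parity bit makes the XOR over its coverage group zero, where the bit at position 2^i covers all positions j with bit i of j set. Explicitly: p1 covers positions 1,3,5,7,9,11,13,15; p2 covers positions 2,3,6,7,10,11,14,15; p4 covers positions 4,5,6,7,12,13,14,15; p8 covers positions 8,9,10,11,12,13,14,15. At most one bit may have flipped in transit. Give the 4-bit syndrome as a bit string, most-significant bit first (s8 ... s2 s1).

0001

s1: b1⊕b3⊕b5⊕b7⊕b9⊕b11⊕b13⊕b15 = 0⊕0⊕1⊕0⊕0⊕0⊕0⊕0 = 1
s2: b2⊕b3⊕b6⊕b7⊕b10⊕b11⊕b14⊕b15 = 0⊕0⊕1⊕0⊕1⊕0⊕0⊕0 = 0
s4: b4⊕b5⊕b6⊕b7⊕b12⊕b13⊕b14⊕b15 = 1⊕1⊕1⊕0⊕1⊕0⊕0⊕0 = 0
s8: b8⊕b9⊕b10⊕b11⊕b12⊕b13⊕b14⊕b15 = 0⊕0⊕1⊕0⊕1⊕0⊕0⊕0 = 0
Syndrome (s8...s1) = 0001 → position 1.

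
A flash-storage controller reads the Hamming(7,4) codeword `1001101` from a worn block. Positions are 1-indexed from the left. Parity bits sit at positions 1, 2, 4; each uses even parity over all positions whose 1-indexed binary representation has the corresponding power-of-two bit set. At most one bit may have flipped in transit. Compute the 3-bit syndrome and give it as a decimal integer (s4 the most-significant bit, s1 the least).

s1: b1⊕b3⊕b5⊕b7 = 1⊕0⊕1⊕1 = 1
s2: b2⊕b3⊕b6⊕b7 = 0⊕0⊕0⊕1 = 1
s4: b4⊕b5⊕b6⊕b7 = 1⊕1⊕0⊕1 = 1
Syndrome (s4...s1) = 111 → position 7.

7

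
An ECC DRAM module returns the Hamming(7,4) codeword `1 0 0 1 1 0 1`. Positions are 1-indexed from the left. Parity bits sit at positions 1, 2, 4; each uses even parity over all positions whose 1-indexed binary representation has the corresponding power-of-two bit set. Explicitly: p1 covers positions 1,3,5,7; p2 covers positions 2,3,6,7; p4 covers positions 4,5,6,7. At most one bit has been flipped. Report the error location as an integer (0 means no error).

s1: b1⊕b3⊕b5⊕b7 = 1⊕0⊕1⊕1 = 1
s2: b2⊕b3⊕b6⊕b7 = 0⊕0⊕0⊕1 = 1
s4: b4⊕b5⊕b6⊕b7 = 1⊕1⊕0⊕1 = 1
Syndrome (s4...s1) = 111 → position 7.

7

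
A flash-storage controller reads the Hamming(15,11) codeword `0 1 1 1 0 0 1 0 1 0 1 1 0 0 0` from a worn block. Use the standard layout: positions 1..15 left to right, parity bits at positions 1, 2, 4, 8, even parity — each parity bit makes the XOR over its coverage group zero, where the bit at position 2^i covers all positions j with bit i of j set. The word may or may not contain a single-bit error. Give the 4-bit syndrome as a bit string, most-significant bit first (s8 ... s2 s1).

1100

s1: b1⊕b3⊕b5⊕b7⊕b9⊕b11⊕b13⊕b15 = 0⊕1⊕0⊕1⊕1⊕1⊕0⊕0 = 0
s2: b2⊕b3⊕b6⊕b7⊕b10⊕b11⊕b14⊕b15 = 1⊕1⊕0⊕1⊕0⊕1⊕0⊕0 = 0
s4: b4⊕b5⊕b6⊕b7⊕b12⊕b13⊕b14⊕b15 = 1⊕0⊕0⊕1⊕1⊕0⊕0⊕0 = 1
s8: b8⊕b9⊕b10⊕b11⊕b12⊕b13⊕b14⊕b15 = 0⊕1⊕0⊕1⊕1⊕0⊕0⊕0 = 1
Syndrome (s8...s1) = 1100 → position 12.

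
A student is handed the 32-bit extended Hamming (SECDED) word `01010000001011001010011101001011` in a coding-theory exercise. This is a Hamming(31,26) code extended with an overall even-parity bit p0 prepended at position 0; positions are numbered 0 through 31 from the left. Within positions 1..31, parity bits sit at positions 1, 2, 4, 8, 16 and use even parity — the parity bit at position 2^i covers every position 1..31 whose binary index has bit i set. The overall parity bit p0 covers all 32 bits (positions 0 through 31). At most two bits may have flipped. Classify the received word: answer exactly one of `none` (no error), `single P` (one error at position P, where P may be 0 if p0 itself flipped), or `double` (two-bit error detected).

s1: b1⊕b3⊕b5⊕b7⊕b9⊕b11⊕b13⊕b15⊕b17⊕b19⊕b21⊕b23⊕b25⊕b27⊕b29⊕b31 = 1⊕1⊕0⊕0⊕0⊕0⊕1⊕0⊕0⊕0⊕1⊕1⊕1⊕0⊕0⊕1 = 1
s2: b2⊕b3⊕b6⊕b7⊕b10⊕b11⊕b14⊕b15⊕b18⊕b19⊕b22⊕b23⊕b26⊕b27⊕b30⊕b31 = 0⊕1⊕0⊕0⊕1⊕0⊕0⊕0⊕1⊕0⊕1⊕1⊕0⊕0⊕1⊕1 = 1
s4: b4⊕b5⊕b6⊕b7⊕b12⊕b13⊕b14⊕b15⊕b20⊕b21⊕b22⊕b23⊕b28⊕b29⊕b30⊕b31 = 0⊕0⊕0⊕0⊕1⊕1⊕0⊕0⊕0⊕1⊕1⊕1⊕1⊕0⊕1⊕1 = 0
s8: b8⊕b9⊕b10⊕b11⊕b12⊕b13⊕b14⊕b15⊕b24⊕b25⊕b26⊕b27⊕b28⊕b29⊕b30⊕b31 = 0⊕0⊕1⊕0⊕1⊕1⊕0⊕0⊕0⊕1⊕0⊕0⊕1⊕0⊕1⊕1 = 1
s16: b16⊕b17⊕b18⊕b19⊕b20⊕b21⊕b22⊕b23⊕b24⊕b25⊕b26⊕b27⊕b28⊕b29⊕b30⊕b31 = 1⊕0⊕1⊕0⊕0⊕1⊕1⊕1⊕0⊕1⊕0⊕0⊕1⊕0⊕1⊕1 = 1
Syndrome (s16...s1) = 11011 → position 27.
Overall parity (XOR of all 32 bits, including p0): 0⊕1⊕0⊕1⊕0⊕0⊕0⊕0⊕0⊕0⊕1⊕0⊕1⊕1⊕0⊕0⊕1⊕0⊕1⊕0⊕0⊕1⊕1⊕1⊕0⊕1⊕0⊕0⊕1⊕0⊕1⊕1 = 0
Overall=0, syndrome position=27 → double-bit error detected (uncorrectable).

double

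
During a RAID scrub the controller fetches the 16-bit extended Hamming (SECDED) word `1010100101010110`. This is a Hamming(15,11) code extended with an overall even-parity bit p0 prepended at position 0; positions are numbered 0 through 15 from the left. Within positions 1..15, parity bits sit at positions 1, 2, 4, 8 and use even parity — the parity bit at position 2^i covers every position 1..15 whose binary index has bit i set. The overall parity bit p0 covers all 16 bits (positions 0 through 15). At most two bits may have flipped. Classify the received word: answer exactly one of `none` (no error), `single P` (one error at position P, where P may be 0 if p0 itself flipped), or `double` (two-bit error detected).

s1: b1⊕b3⊕b5⊕b7⊕b9⊕b11⊕b13⊕b15 = 0⊕0⊕0⊕1⊕1⊕1⊕1⊕0 = 0
s2: b2⊕b3⊕b6⊕b7⊕b10⊕b11⊕b14⊕b15 = 1⊕0⊕0⊕1⊕0⊕1⊕1⊕0 = 0
s4: b4⊕b5⊕b6⊕b7⊕b12⊕b13⊕b14⊕b15 = 1⊕0⊕0⊕1⊕0⊕1⊕1⊕0 = 0
s8: b8⊕b9⊕b10⊕b11⊕b12⊕b13⊕b14⊕b15 = 0⊕1⊕0⊕1⊕0⊕1⊕1⊕0 = 0
Syndrome (s8...s1) = 0000 → position 0 (no error).
Overall parity (XOR of all 16 bits, including p0): 1⊕0⊕1⊕0⊕1⊕0⊕0⊕1⊕0⊕1⊕0⊕1⊕0⊕1⊕1⊕0 = 0
Overall=0, syndrome position=0 → no error.

none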